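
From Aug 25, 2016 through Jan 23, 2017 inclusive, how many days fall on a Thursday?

Aug 25, 2016 is a Thursday.
From Aug 25, 2016 to Jan 23, 2017 is 152 days inclusive.
152 = 7 × 21 + 5, so there are 21 full weeks plus 5 extra days.
Each full week contributes one Thursday: 21 so far.
The 5 extra days are Thursday, Friday, Saturday, Sunday, Monday — 1 of them qualifies.
Total: 21 + 1 = 22.

22 Thursdays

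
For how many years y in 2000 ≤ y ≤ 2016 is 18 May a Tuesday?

Day of week of May 18 in each year:
2000: Thu, 2001: Fri, 2002: Sat, 2003: Sun, 2004: Tue ✓, 2005: Wed, 2006: Thu, 2007: Fri, 2008: Sun, 2009: Mon, 2010: Tue ✓, 2011: Wed, 2012: Fri, 2013: Sat, 2014: Sun, 2015: Mon, 2016: Wed
Tuesdays: 2004, 2010.

2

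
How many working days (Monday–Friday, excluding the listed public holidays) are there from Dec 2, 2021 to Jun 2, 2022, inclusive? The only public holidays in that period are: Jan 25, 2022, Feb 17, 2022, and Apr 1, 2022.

Dec 2, 2021 is a Thursday.
The range spans 183 days (inclusive of both endpoints).
183 = 7 × 26 + 1, so there are 26 full weeks plus 1 extra day.
Each full week contributes 5 weekdays (Mon–Fri): 26 × 5 = 130.
The 1 extra day is Thu — 1 of them qualifies.
Total: 130 + 1 = 131.
Holidays: Jan 25, 2022 (Tue); Feb 17, 2022 (Thu); Apr 1, 2022 (Fri).
All 3 holidays fall on weekdays, so subtract 3.
Business days: 131 − 3 = 128.

128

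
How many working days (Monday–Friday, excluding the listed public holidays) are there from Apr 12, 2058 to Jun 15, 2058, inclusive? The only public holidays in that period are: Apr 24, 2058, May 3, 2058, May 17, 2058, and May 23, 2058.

42 working days

Apr 12, 2058 is a Friday.
From Apr 12, 2058 to Jun 15, 2058 is 65 days inclusive.
65 = 7 × 9 + 2, so there are 9 full weeks plus 2 extra days.
Each full week contributes 5 weekdays (Mon–Fri): 9 × 5 = 45.
The 2 extra days are Fri, Sat — 1 of them qualifies.
Total: 45 + 1 = 46.
Holidays: Apr 24, 2058 (Wed); May 3, 2058 (Fri); May 17, 2058 (Fri); May 23, 2058 (Thu).
All 4 holidays fall on weekdays, so subtract 4.
Business days: 46 − 4 = 42.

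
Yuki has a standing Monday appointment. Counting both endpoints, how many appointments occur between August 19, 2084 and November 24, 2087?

August 19, 2084 is a Saturday.
That's 1193 days from start to end, counting both.
1193 = 7 × 170 + 3, so there are 170 full weeks plus 3 extra days.
Each full week contributes one Monday: 170 so far.
The 3 extra days are Sat, Sun, Mon — 1 of them qualifies.
Total: 170 + 1 = 171.

171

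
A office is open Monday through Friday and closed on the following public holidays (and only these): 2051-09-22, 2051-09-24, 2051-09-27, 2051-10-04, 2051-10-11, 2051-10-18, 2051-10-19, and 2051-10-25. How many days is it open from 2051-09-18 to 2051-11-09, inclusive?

2051-09-18 is a Monday.
From 2051-09-18 to 2051-11-09 is 53 days inclusive.
53 = 7 × 7 + 4, so there are 7 full weeks plus 4 extra days.
Each full week contributes 5 weekdays (Mon–Fri): 7 × 5 = 35.
The 4 extra days are Mon, Tue, Wed, Thu — 4 of them qualify.
Total: 35 + 4 = 39.
Holidays: 2051-09-22 (Fri); 2051-09-24 (Sun); 2051-09-27 (Wed); 2051-10-04 (Wed); 2051-10-11 (Wed); 2051-10-18 (Wed); 2051-10-19 (Thu); 2051-10-25 (Wed).
7 of the 8 holidays fall on weekdays; the rest are weekends and were already excluded.
Business days: 39 − 7 = 32.

32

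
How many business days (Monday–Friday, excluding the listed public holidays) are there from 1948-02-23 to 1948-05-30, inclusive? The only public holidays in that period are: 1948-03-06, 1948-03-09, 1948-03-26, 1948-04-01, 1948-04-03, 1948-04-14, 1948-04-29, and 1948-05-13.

1948-02-23 is a Monday.
The range spans 98 days (inclusive of both endpoints).
98 = 7 × 14, so the span is exactly 14 full weeks.
Each full week contributes 5 weekdays (Mon–Fri): 14 × 5 = 70.
Holidays: 1948-03-06 (Sat); 1948-03-09 (Tue); 1948-03-26 (Fri); 1948-04-01 (Thu); 1948-04-03 (Sat); 1948-04-14 (Wed); 1948-04-29 (Thu); 1948-05-13 (Thu).
6 of the 8 holidays fall on weekdays; the rest are weekends and were already excluded.
Business days: 70 − 6 = 64.

64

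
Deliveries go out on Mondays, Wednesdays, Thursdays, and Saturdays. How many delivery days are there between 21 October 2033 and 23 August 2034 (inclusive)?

175

21 October 2033 is a Friday.
That's 307 days from start to end, counting both.
307 = 7 × 43 + 6, so there are 43 full weeks plus 6 extra days.
Each full week contributes 4 days from the set (Mon, Wed, Thu, Sat): 43 × 4 = 172.
The 6 extra days are Fri, Sat, Sun, Mon, Tue, Wed — 3 of them qualify.
Total: 172 + 3 = 175.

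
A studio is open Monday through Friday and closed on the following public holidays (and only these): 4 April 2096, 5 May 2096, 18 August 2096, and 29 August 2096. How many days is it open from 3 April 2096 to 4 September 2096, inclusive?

3 April 2096 is a Tuesday.
From 3 April 2096 to 4 September 2096 is 155 days inclusive.
155 = 7 × 22 + 1, so there are 22 full weeks plus 1 extra day.
Each full week contributes 5 weekdays (Mon–Fri): 22 × 5 = 110.
The 1 extra day is Tue — 1 of them qualifies.
Total: 110 + 1 = 111.
Holidays: 4 April 2096 (Wed); 5 May 2096 (Sat); 18 August 2096 (Sat); 29 August 2096 (Wed).
2 of the 4 holidays fall on weekdays; the rest are weekends and were already excluded.
Business days: 111 − 2 = 109.

109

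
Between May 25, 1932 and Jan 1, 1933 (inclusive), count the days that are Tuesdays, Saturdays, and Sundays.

95

May 25, 1932 is a Wednesday.
That's 222 days from start to end, counting both.
222 = 7 × 31 + 5, so there are 31 full weeks plus 5 extra days.
Each full week contributes 3 days from the set (Tue, Sat, Sun): 31 × 3 = 93.
The 5 extra days are Wed, Thu, Fri, Sat, Sun — 2 of them qualify.
Total: 93 + 2 = 95.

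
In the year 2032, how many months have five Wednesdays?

4

A month has five Wednesdays exactly when Wednesday falls within its first (length − 28) days.
Jan: 31 days, starts Thu → 5 of Thu, Fri, Sat
Feb: 29 days, starts Sun → 5 of Sun
Mar: 31 days, starts Mon → 5 of Mon, Tue, Wed ✓
Apr: 30 days, starts Thu → 5 of Thu, Fri
May: 31 days, starts Sat → 5 of Sat, Sun, Mon
Jun: 30 days, starts Tue → 5 of Tue, Wed ✓
Jul: 31 days, starts Thu → 5 of Thu, Fri, Sat
Aug: 31 days, starts Sun → 5 of Sun, Mon, Tue
Sep: 30 days, starts Wed → 5 of Wed, Thu ✓
Oct: 31 days, starts Fri → 5 of Fri, Sat, Sun
Nov: 30 days, starts Mon → 5 of Mon, Tue
Dec: 31 days, starts Wed → 5 of Wed, Thu, Fri ✓
Months with five Wednesdays: Mar, Jun, Sep, Dec.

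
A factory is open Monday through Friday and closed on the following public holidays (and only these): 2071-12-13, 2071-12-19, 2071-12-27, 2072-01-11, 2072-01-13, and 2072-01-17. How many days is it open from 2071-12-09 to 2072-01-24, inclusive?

31

2071-12-09 is a Wednesday.
That's 47 days from start to end, counting both.
47 = 7 × 6 + 5, so there are 6 full weeks plus 5 extra days.
Each full week contributes 5 weekdays (Mon–Fri): 6 × 5 = 30.
The 5 extra days are Wed, Thu, Fri, Sat, Sun — 3 of them qualify.
Total: 30 + 3 = 33.
Holidays: 2071-12-13 (Sun); 2071-12-19 (Sat); 2071-12-27 (Sun); 2072-01-11 (Mon); 2072-01-13 (Wed); 2072-01-17 (Sun).
2 of the 6 holidays fall on weekdays; the rest are weekends and were already excluded.
Business days: 33 − 2 = 31.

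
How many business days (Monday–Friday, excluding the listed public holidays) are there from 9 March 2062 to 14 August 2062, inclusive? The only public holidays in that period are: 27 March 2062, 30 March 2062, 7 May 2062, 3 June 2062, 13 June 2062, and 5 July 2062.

9 March 2062 is a Thursday.
The range spans 159 days (inclusive of both endpoints).
159 = 7 × 22 + 5, so there are 22 full weeks plus 5 extra days.
Each full week contributes 5 weekdays (Mon–Fri): 22 × 5 = 110.
The 5 extra days are Thursday, Friday, Saturday, Sunday, Monday — 3 of them qualify.
Total: 110 + 3 = 113.
Holidays: 27 March 2062 (Mon); 30 March 2062 (Thu); 7 May 2062 (Sun); 3 June 2062 (Sat); 13 June 2062 (Tue); 5 July 2062 (Wed).
4 of the 6 holidays fall on weekdays; the rest are weekends and were already excluded.
Business days: 113 − 4 = 109.

109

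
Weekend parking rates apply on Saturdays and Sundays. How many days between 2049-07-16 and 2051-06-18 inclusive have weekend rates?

202

2049-07-16 is a Friday.
The range spans 703 days (inclusive of both endpoints).
703 = 7 × 100 + 3, so there are 100 full weeks plus 3 extra days.
Each full week contributes 2 weekend days (Sat, Sun): 100 × 2 = 200.
The 3 extra days are Friday, Saturday, Sunday — 2 of them qualify.
Total: 200 + 2 = 202.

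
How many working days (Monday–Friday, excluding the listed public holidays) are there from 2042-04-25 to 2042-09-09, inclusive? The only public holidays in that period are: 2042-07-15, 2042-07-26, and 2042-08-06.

2042-04-25 is a Friday.
From 2042-04-25 to 2042-09-09 is 138 days inclusive.
138 = 7 × 19 + 5, so there are 19 full weeks plus 5 extra days.
Each full week contributes 5 weekdays (Mon–Fri): 19 × 5 = 95.
The 5 extra days are Fri, Sat, Sun, Mon, Tue — 3 of them qualify.
Total: 95 + 3 = 98.
Holidays: 2042-07-15 (Tue); 2042-07-26 (Sat); 2042-08-06 (Wed).
2 of the 3 holidays fall on weekdays; the rest are weekends and were already excluded.
Business days: 98 − 2 = 96.

96 working days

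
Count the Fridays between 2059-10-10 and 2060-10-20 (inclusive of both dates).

54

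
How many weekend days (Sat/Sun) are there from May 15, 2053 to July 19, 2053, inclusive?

May 15, 2053 is a Thursday.
That's 66 days from start to end, counting both.
66 = 7 × 9 + 3, so there are 9 full weeks plus 3 extra days.
Each full week contributes 2 weekend days (Sat, Sun): 9 × 2 = 18.
The 3 extra days are Thursday, Friday, Saturday — 1 of them qualifies.
Total: 18 + 1 = 19.

19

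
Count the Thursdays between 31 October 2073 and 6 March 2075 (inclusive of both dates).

70 Thursdays

31 October 2073 is a Tuesday.
That's 492 days from start to end, counting both.
492 = 7 × 70 + 2, so there are 70 full weeks plus 2 extra days.
Each full week contributes one Thursday: 70 so far.
The 2 extra days are Tue, Wed — none qualify.
Total: 70 + 0 = 70.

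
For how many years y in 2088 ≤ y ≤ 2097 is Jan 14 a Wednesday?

Day of week of January 14 in each year:
2088: Wed ✓, 2089: Fri, 2090: Sat, 2091: Sun, 2092: Mon, 2093: Wed ✓, 2094: Thu, 2095: Fri, 2096: Sat, 2097: Mon
Wednesdays: 2088, 2093.

2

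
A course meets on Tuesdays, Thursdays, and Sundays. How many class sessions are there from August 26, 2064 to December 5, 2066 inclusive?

August 26, 2064 is a Tuesday.
The range spans 832 days (inclusive of both endpoints).
832 = 7 × 118 + 6, so there are 118 full weeks plus 6 extra days.
Each full week contributes 3 days from the set (Tue, Thu, Sun): 118 × 3 = 354.
The 6 extra days are Tue, Wed, Thu, Fri, Sat, Sun — 3 of them qualify.
Total: 354 + 3 = 357.

357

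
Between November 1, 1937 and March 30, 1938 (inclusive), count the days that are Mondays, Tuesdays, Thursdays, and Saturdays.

November 1, 1937 is a Monday.
That's 150 days from start to end, counting both.
150 = 7 × 21 + 3, so there are 21 full weeks plus 3 extra days.
Each full week contributes 4 days from the set (Mon, Tue, Thu, Sat): 21 × 4 = 84.
The 3 extra days are Mon, Tue, Wed — 2 of them qualify.
Total: 84 + 2 = 86.

86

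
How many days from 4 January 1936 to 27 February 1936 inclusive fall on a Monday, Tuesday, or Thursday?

24

4 January 1936 is a Saturday.
The range spans 55 days (inclusive of both endpoints).
55 = 7 × 7 + 6, so there are 7 full weeks plus 6 extra days.
Each full week contributes 3 days from the set (Mon, Tue, Thu): 7 × 3 = 21.
The 6 extra days are Sat, Sun, Mon, Tue, Wed, Thu — 3 of them qualify.
Total: 21 + 3 = 24.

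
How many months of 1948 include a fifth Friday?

5

A month has five Fridays exactly when Friday falls within its first (length − 28) days.
Jan: 31 days, starts Thu → 5 of Thu, Fri, Sat ✓
Feb: 29 days, starts Sun → 5 of Sun
Mar: 31 days, starts Mon → 5 of Mon, Tue, Wed
Apr: 30 days, starts Thu → 5 of Thu, Fri ✓
May: 31 days, starts Sat → 5 of Sat, Sun, Mon
Jun: 30 days, starts Tue → 5 of Tue, Wed
Jul: 31 days, starts Thu → 5 of Thu, Fri, Sat ✓
Aug: 31 days, starts Sun → 5 of Sun, Mon, Tue
Sep: 30 days, starts Wed → 5 of Wed, Thu
Oct: 31 days, starts Fri → 5 of Fri, Sat, Sun ✓
Nov: 30 days, starts Mon → 5 of Mon, Tue
Dec: 31 days, starts Wed → 5 of Wed, Thu, Fri ✓
Months with five Fridays: Jan, Apr, Jul, Oct, Dec.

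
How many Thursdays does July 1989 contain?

1989-07-01 is a Saturday.
That's 31 days from start to end, counting both.
31 = 7 × 4 + 3, so there are 4 full weeks plus 3 extra days.
Each full week contributes one Thursday: 4 so far.
The 3 extra days are Saturday, Sunday, Monday — none qualify.
Total: 4 + 0 = 4.

4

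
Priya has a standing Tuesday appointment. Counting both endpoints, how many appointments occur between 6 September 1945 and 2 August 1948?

6 September 1945 is a Thursday.
The range spans 1062 days (inclusive of both endpoints).
1062 = 7 × 151 + 5, so there are 151 full weeks plus 5 extra days.
Each full week contributes one Tuesday: 151 so far.
The 5 extra days are Thursday, Friday, Saturday, Sunday, Monday — none qualify.
Total: 151 + 0 = 151.

151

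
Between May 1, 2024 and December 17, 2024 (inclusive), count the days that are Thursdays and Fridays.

May 1, 2024 is a Wednesday.
From May 1, 2024 to December 17, 2024 is 231 days inclusive.
231 = 7 × 33, so the span is exactly 33 full weeks.
Each full week contributes 2 days from the set (Thu, Fri): 33 × 2 = 66.

66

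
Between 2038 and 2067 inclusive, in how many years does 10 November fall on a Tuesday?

Day of week of November 10 in each year:
2038: Wed, 2039: Thu, 2040: Sat, 2041: Sun, 2042: Mon, 2043: Tue ✓, 2044: Thu, 2045: Fri, 2046: Sat, 2047: Sun, 2048: Tue ✓, 2049: Wed, 2050: Thu, 2051: Fri, 2052: Sun, 2053: Mon, 2054: Tue ✓, 2055: Wed, 2056: Fri, 2057: Sat, 2058: Sun, 2059: Mon, 2060: Wed, 2061: Thu, 2062: Fri, 2063: Sat, 2064: Mon, 2065: Tue ✓, 2066: Wed, 2067: Thu
Tuesdays: 2043, 2048, 2054, 2065.

4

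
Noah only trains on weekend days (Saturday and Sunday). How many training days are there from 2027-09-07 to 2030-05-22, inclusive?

2027-09-07 is a Tuesday.
From 2027-09-07 to 2030-05-22 is 989 days inclusive.
989 = 7 × 141 + 2, so there are 141 full weeks plus 2 extra days.
Each full week contributes 2 weekend days (Sat, Sun): 141 × 2 = 282.
The 2 extra days are Tuesday, Wednesday — none qualify.
Total: 282 + 0 = 282.

282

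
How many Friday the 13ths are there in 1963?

The 13th falls on a Friday when the month's 13th has weekday Fri.
Jan 13 is Sun; Feb 13 is Wed; Mar 13 is Wed; Apr 13 is Sat; May 13 is Mon; Jun 13 is Thu; Jul 13 is Sat; Aug 13 is Tue; Sep 13 is Fri ✓; Oct 13 is Sun; Nov 13 is Wed; Dec 13 is Fri ✓.
Friday the 13ths: Sep, Dec.

2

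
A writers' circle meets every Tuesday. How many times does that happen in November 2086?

4

1 November 2086 is a Friday.
The range spans 30 days (inclusive of both endpoints).
30 = 7 × 4 + 2, so there are 4 full weeks plus 2 extra days.
Each full week contributes one Tuesday: 4 so far.
The 2 extra days are Fri, Sat — none qualify.
Total: 4 + 0 = 4.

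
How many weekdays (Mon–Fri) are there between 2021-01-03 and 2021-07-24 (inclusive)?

145 weekdays

2021-01-03 is a Sunday.
From 2021-01-03 to 2021-07-24 is 203 days inclusive.
203 = 7 × 29, so the span is exactly 29 full weeks.
Each full week contributes 5 weekdays (Mon–Fri): 29 × 5 = 145.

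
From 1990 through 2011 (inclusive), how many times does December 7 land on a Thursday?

3

Day of week of December 7 in each year:
1990: Fri, 1991: Sat, 1992: Mon, 1993: Tue, 1994: Wed, 1995: Thu ✓, 1996: Sat, 1997: Sun, 1998: Mon, 1999: Tue, 2000: Thu ✓, 2001: Fri, 2002: Sat, 2003: Sun, 2004: Tue, 2005: Wed, 2006: Thu ✓, 2007: Fri, 2008: Sun, 2009: Mon, 2010: Tue, 2011: Wed
Thursdays: 1995, 2000, 2006.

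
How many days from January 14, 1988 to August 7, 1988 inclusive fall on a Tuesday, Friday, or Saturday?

January 14, 1988 is a Thursday.
The range spans 207 days (inclusive of both endpoints).
207 = 7 × 29 + 4, so there are 29 full weeks plus 4 extra days.
Each full week contributes 3 days from the set (Tue, Fri, Sat): 29 × 3 = 87.
The 4 extra days are Thursday, Friday, Saturday, Sunday — 2 of them qualify.
Total: 87 + 2 = 89.

89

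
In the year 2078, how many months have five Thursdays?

4

A month has five Thursdays exactly when Thursday falls within its first (length − 28) days.
Jan: 31 days, starts Sat → 5 of Sat, Sun, Mon
Feb: 28 days, starts Tue → 5 of (none)
Mar: 31 days, starts Tue → 5 of Tue, Wed, Thu ✓
Apr: 30 days, starts Fri → 5 of Fri, Sat
May: 31 days, starts Sun → 5 of Sun, Mon, Tue
Jun: 30 days, starts Wed → 5 of Wed, Thu ✓
Jul: 31 days, starts Fri → 5 of Fri, Sat, Sun
Aug: 31 days, starts Mon → 5 of Mon, Tue, Wed
Sep: 30 days, starts Thu → 5 of Thu, Fri ✓
Oct: 31 days, starts Sat → 5 of Sat, Sun, Mon
Nov: 30 days, starts Tue → 5 of Tue, Wed
Dec: 31 days, starts Thu → 5 of Thu, Fri, Sat ✓
Months with five Thursdays: Mar, Jun, Sep, Dec.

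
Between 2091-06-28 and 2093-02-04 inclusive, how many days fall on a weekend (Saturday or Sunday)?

2091-06-28 is a Thursday.
That's 588 days from start to end, counting both.
588 = 7 × 84, so the span is exactly 84 full weeks.
Each full week contributes 2 weekend days (Sat, Sun): 84 × 2 = 168.

168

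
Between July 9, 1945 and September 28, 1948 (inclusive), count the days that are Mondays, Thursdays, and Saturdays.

505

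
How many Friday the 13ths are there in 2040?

The 13th falls on a Friday when the month's 13th has weekday Fri.
Jan 13 is Fri ✓; Feb 13 is Mon; Mar 13 is Tue; Apr 13 is Fri ✓; May 13 is Sun; Jun 13 is Wed; Jul 13 is Fri ✓; Aug 13 is Mon; Sep 13 is Thu; Oct 13 is Sat; Nov 13 is Tue; Dec 13 is Thu.
Friday the 13ths: Jan, Apr, Jul.

3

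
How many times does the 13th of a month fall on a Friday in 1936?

2

The 13th falls on a Friday when the month's 13th has weekday Fri.
Jan 13 is Mon; Feb 13 is Thu; Mar 13 is Fri ✓; Apr 13 is Mon; May 13 is Wed; Jun 13 is Sat; Jul 13 is Mon; Aug 13 is Thu; Sep 13 is Sun; Oct 13 is Tue; Nov 13 is Fri ✓; Dec 13 is Sun.
Friday the 13ths: Mar, Nov.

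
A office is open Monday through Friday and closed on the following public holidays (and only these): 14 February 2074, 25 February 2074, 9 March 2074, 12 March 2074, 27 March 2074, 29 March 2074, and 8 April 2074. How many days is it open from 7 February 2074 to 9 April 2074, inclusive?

39

7 February 2074 is a Wednesday.
That's 62 days from start to end, counting both.
62 = 7 × 8 + 6, so there are 8 full weeks plus 6 extra days.
Each full week contributes 5 weekdays (Mon–Fri): 8 × 5 = 40.
The 6 extra days are Wed, Thu, Fri, Sat, Sun, Mon — 4 of them qualify.
Total: 40 + 4 = 44.
Holidays: 14 February 2074 (Wed); 25 February 2074 (Sun); 9 March 2074 (Fri); 12 March 2074 (Mon); 27 March 2074 (Tue); 29 March 2074 (Thu); 8 April 2074 (Sun).
5 of the 7 holidays fall on weekdays; the rest are weekends and were already excluded.
Business days: 44 − 5 = 39.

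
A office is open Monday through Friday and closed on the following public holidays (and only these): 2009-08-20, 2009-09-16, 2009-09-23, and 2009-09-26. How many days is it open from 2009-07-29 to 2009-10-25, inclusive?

60 working days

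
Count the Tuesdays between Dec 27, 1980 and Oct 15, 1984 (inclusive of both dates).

198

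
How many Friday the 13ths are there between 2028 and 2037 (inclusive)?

Friday-the-13ths by year:
2028: Oct
2029: Apr, Jul
2030: Sep, Dec
2031: Jun
2032: Feb, Aug
2033: May
2034: Jan, Oct
2035: Apr, Jul
2036: Jun
2037: Feb, Mar, Nov

17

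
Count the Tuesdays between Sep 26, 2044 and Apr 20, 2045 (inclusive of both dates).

Sep 26, 2044 is a Monday.
From Sep 26, 2044 to Apr 20, 2045 is 207 days inclusive.
207 = 7 × 29 + 4, so there are 29 full weeks plus 4 extra days.
Each full week contributes one Tuesday: 29 so far.
The 4 extra days are Mon, Tue, Wed, Thu — 1 of them qualifies.
Total: 29 + 1 = 30.

30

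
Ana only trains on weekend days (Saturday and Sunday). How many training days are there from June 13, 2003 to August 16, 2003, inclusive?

19

June 13, 2003 is a Friday.
The range spans 65 days (inclusive of both endpoints).
65 = 7 × 9 + 2, so there are 9 full weeks plus 2 extra days.
Each full week contributes 2 weekend days (Sat, Sun): 9 × 2 = 18.
The 2 extra days are Friday, Saturday — 1 of them qualifies.
Total: 18 + 1 = 19.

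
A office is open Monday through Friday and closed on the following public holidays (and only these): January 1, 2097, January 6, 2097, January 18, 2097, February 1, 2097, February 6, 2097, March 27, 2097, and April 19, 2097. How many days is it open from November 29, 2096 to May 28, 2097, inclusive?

123 working days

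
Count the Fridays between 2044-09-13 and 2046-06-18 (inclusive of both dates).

2044-09-13 is a Tuesday.
From 2044-09-13 to 2046-06-18 is 644 days inclusive.
644 = 7 × 92, so the span is exactly 92 full weeks.
Each full week contributes one Friday: 92 so far.

92 Fridays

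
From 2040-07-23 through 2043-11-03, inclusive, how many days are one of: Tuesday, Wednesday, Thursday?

2040-07-23 is a Monday.
From 2040-07-23 to 2043-11-03 is 1199 days inclusive.
1199 = 7 × 171 + 2, so there are 171 full weeks plus 2 extra days.
Each full week contributes 3 days from the set (Tue, Wed, Thu): 171 × 3 = 513.
The 2 extra days are Mon, Tue — 1 of them qualifies.
Total: 513 + 1 = 514.

514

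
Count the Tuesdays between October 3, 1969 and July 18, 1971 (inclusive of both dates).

93 Tuesdays

October 3, 1969 is a Friday.
The range spans 654 days (inclusive of both endpoints).
654 = 7 × 93 + 3, so there are 93 full weeks plus 3 extra days.
Each full week contributes one Tuesday: 93 so far.
The 3 extra days are Friday, Saturday, Sunday — none qualify.
Total: 93 + 0 = 93.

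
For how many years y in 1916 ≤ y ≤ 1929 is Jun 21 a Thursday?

Day of week of June 21 in each year:
1916: Wed, 1917: Thu ✓, 1918: Fri, 1919: Sat, 1920: Mon, 1921: Tue, 1922: Wed, 1923: Thu ✓, 1924: Sat, 1925: Sun, 1926: Mon, 1927: Tue, 1928: Thu ✓, 1929: Fri
Thursdays: 1917, 1923, 1928.

3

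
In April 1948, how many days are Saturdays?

4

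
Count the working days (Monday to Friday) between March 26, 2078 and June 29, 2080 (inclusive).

590 weekdays

March 26, 2078 is a Saturday.
That's 827 days from start to end, counting both.
827 = 7 × 118 + 1, so there are 118 full weeks plus 1 extra day.
Each full week contributes 5 weekdays (Mon–Fri): 118 × 5 = 590.
The 1 extra day is Sat — none qualify.
Total: 590 + 0 = 590.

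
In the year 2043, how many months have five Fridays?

4

A month has five Fridays exactly when Friday falls within its first (length − 28) days.
Jan: 31 days, starts Thu → 5 of Thu, Fri, Sat ✓
Feb: 28 days, starts Sun → 5 of (none)
Mar: 31 days, starts Sun → 5 of Sun, Mon, Tue
Apr: 30 days, starts Wed → 5 of Wed, Thu
May: 31 days, starts Fri → 5 of Fri, Sat, Sun ✓
Jun: 30 days, starts Mon → 5 of Mon, Tue
Jul: 31 days, starts Wed → 5 of Wed, Thu, Fri ✓
Aug: 31 days, starts Sat → 5 of Sat, Sun, Mon
Sep: 30 days, starts Tue → 5 of Tue, Wed
Oct: 31 days, starts Thu → 5 of Thu, Fri, Sat ✓
Nov: 30 days, starts Sun → 5 of Sun, Mon
Dec: 31 days, starts Tue → 5 of Tue, Wed, Thu
Months with five Fridays: Jan, May, Jul, Oct.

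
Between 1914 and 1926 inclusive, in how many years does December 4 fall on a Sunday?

1

Day of week of December 4 in each year:
1914: Fri, 1915: Sat, 1916: Mon, 1917: Tue, 1918: Wed, 1919: Thu, 1920: Sat, 1921: Sun ✓, 1922: Mon, 1923: Tue, 1924: Thu, 1925: Fri, 1926: Sat
Sundays: 1921.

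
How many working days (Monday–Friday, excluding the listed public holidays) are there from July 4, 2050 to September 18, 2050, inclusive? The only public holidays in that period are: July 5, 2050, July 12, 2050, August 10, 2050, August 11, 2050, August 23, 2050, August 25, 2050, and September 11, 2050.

July 4, 2050 is a Monday.
The range spans 77 days (inclusive of both endpoints).
77 = 7 × 11, so the span is exactly 11 full weeks.
Each full week contributes 5 weekdays (Mon–Fri): 11 × 5 = 55.
Holidays: July 5, 2050 (Tue); July 12, 2050 (Tue); August 10, 2050 (Wed); August 11, 2050 (Thu); August 23, 2050 (Tue); August 25, 2050 (Thu); September 11, 2050 (Sun).
6 of the 7 holidays fall on weekdays; the rest are weekends and were already excluded.
Business days: 55 − 6 = 49.

49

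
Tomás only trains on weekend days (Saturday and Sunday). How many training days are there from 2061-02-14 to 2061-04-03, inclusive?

14

2061-02-14 is a Monday.
The range spans 49 days (inclusive of both endpoints).
49 = 7 × 7, so the span is exactly 7 full weeks.
Each full week contributes 2 weekend days (Sat, Sun): 7 × 2 = 14.
Total: 14.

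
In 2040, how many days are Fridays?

Jan 1, 2040 is a Sunday.
The range spans 366 days (inclusive of both endpoints).
366 = 7 × 52 + 2, so there are 52 full weeks plus 2 extra days.
Each full week contributes one Friday: 52 so far.
The 2 extra days are Sun, Mon — none qualify.
Total: 52 + 0 = 52.

52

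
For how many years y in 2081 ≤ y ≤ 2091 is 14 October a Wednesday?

1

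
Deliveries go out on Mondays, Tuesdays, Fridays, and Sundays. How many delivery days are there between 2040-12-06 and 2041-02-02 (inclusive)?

2040-12-06 is a Thursday.
That's 59 days from start to end, counting both.
59 = 7 × 8 + 3, so there are 8 full weeks plus 3 extra days.
Each full week contributes 4 days from the set (Mon, Tue, Fri, Sun): 8 × 4 = 32.
The 3 extra days are Thu, Fri, Sat — 1 of them qualifies.
Total: 32 + 1 = 33.

33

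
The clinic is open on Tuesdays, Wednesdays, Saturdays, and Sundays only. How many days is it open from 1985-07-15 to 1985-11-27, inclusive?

78

1985-07-15 is a Monday.
From 1985-07-15 to 1985-11-27 is 136 days inclusive.
136 = 7 × 19 + 3, so there are 19 full weeks plus 3 extra days.
Each full week contributes 4 days from the set (Tue, Wed, Sat, Sun): 19 × 4 = 76.
The 3 extra days are Mon, Tue, Wed — 2 of them qualify.
Total: 76 + 2 = 78.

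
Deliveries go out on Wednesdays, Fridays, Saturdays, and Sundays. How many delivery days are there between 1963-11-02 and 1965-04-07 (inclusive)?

299

1963-11-02 is a Saturday.
The range spans 523 days (inclusive of both endpoints).
523 = 7 × 74 + 5, so there are 74 full weeks plus 5 extra days.
Each full week contributes 4 days from the set (Wed, Fri, Sat, Sun): 74 × 4 = 296.
The 5 extra days are Sat, Sun, Mon, Tue, Wed — 3 of them qualify.
Total: 296 + 3 = 299.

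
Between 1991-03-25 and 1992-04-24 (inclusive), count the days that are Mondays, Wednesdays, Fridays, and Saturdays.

227

1991-03-25 is a Monday.
That's 397 days from start to end, counting both.
397 = 7 × 56 + 5, so there are 56 full weeks plus 5 extra days.
Each full week contributes 4 days from the set (Mon, Wed, Fri, Sat): 56 × 4 = 224.
The 5 extra days are Mon, Tue, Wed, Thu, Fri — 3 of them qualify.
Total: 224 + 3 = 227.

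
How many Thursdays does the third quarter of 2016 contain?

2016-07-01 is a Friday.
The range spans 92 days (inclusive of both endpoints).
92 = 7 × 13 + 1, so there are 13 full weeks plus 1 extra day.
Each full week contributes one Thursday: 13 so far.
The 1 extra day is Friday — none qualify.
Total: 13 + 0 = 13.

13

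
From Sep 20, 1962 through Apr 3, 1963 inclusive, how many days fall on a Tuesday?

28

Sep 20, 1962 is a Thursday.
The range spans 196 days (inclusive of both endpoints).
196 = 7 × 28, so the span is exactly 28 full weeks.
Each full week contributes one Tuesday: 28 so far.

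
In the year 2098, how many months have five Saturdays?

4

A month has five Saturdays exactly when Saturday falls within its first (length − 28) days.
Jan: 31 days, starts Wed → 5 of Wed, Thu, Fri
Feb: 28 days, starts Sat → 5 of (none)
Mar: 31 days, starts Sat → 5 of Sat, Sun, Mon ✓
Apr: 30 days, starts Tue → 5 of Tue, Wed
May: 31 days, starts Thu → 5 of Thu, Fri, Sat ✓
Jun: 30 days, starts Sun → 5 of Sun, Mon
Jul: 31 days, starts Tue → 5 of Tue, Wed, Thu
Aug: 31 days, starts Fri → 5 of Fri, Sat, Sun ✓
Sep: 30 days, starts Mon → 5 of Mon, Tue
Oct: 31 days, starts Wed → 5 of Wed, Thu, Fri
Nov: 30 days, starts Sat → 5 of Sat, Sun ✓
Dec: 31 days, starts Mon → 5 of Mon, Tue, Wed
Months with five Saturdays: Mar, May, Aug, Nov.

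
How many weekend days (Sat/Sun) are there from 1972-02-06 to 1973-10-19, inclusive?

177

1972-02-06 is a Sunday.
From 1972-02-06 to 1973-10-19 is 622 days inclusive.
622 = 7 × 88 + 6, so there are 88 full weeks plus 6 extra days.
Each full week contributes 2 weekend days (Sat, Sun): 88 × 2 = 176.
The 6 extra days are Sun, Mon, Tue, Wed, Thu, Fri — 1 of them qualifies.
Total: 176 + 1 = 177.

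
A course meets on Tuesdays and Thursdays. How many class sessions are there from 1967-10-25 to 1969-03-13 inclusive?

1967-10-25 is a Wednesday.
The range spans 506 days (inclusive of both endpoints).
506 = 7 × 72 + 2, so there are 72 full weeks plus 2 extra days.
Each full week contributes 2 days from the set (Tue, Thu): 72 × 2 = 144.
The 2 extra days are Wednesday, Thursday — 1 of them qualifies.
Total: 144 + 1 = 145.

145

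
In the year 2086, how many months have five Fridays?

4

A month has five Fridays exactly when Friday falls within its first (length − 28) days.
Jan: 31 days, starts Tue → 5 of Tue, Wed, Thu
Feb: 28 days, starts Fri → 5 of (none)
Mar: 31 days, starts Fri → 5 of Fri, Sat, Sun ✓
Apr: 30 days, starts Mon → 5 of Mon, Tue
May: 31 days, starts Wed → 5 of Wed, Thu, Fri ✓
Jun: 30 days, starts Sat → 5 of Sat, Sun
Jul: 31 days, starts Mon → 5 of Mon, Tue, Wed
Aug: 31 days, starts Thu → 5 of Thu, Fri, Sat ✓
Sep: 30 days, starts Sun → 5 of Sun, Mon
Oct: 31 days, starts Tue → 5 of Tue, Wed, Thu
Nov: 30 days, starts Fri → 5 of Fri, Sat ✓
Dec: 31 days, starts Sun → 5 of Sun, Mon, Tue
Months with five Fridays: Mar, May, Aug, Nov.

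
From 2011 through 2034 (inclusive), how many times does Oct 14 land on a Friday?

4

Day of week of October 14 in each year:
2011: Fri ✓, 2012: Sun, 2013: Mon, 2014: Tue, 2015: Wed, 2016: Fri ✓, 2017: Sat, 2018: Sun, 2019: Mon, 2020: Wed, 2021: Thu, 2022: Fri ✓, 2023: Sat, 2024: Mon, 2025: Tue, 2026: Wed, 2027: Thu, 2028: Sat, 2029: Sun, 2030: Mon, 2031: Tue, 2032: Thu, 2033: Fri ✓, 2034: Sat
Fridays: 2011, 2016, 2022, 2033.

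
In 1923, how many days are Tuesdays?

52

January 1, 1923 is a Monday.
The range spans 365 days (inclusive of both endpoints).
365 = 7 × 52 + 1, so there are 52 full weeks plus 1 extra day.
Each full week contributes one Tuesday: 52 so far.
The 1 extra day is Mon — none qualify.
Total: 52 + 0 = 52.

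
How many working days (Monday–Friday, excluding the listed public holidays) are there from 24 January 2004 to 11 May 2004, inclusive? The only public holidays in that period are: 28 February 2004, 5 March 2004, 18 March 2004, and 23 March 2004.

74 working days

24 January 2004 is a Saturday.
From 24 January 2004 to 11 May 2004 is 109 days inclusive.
109 = 7 × 15 + 4, so there are 15 full weeks plus 4 extra days.
Each full week contributes 5 weekdays (Mon–Fri): 15 × 5 = 75.
The 4 extra days are Sat, Sun, Mon, Tue — 2 of them qualify.
Total: 75 + 2 = 77.
Holidays: 28 February 2004 (Sat); 5 March 2004 (Fri); 18 March 2004 (Thu); 23 March 2004 (Tue).
3 of the 4 holidays fall on weekdays; the rest are weekends and were already excluded.
Business days: 77 − 3 = 74.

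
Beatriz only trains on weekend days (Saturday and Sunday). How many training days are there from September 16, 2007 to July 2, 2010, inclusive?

September 16, 2007 is a Sunday.
The range spans 1021 days (inclusive of both endpoints).
1021 = 7 × 145 + 6, so there are 145 full weeks plus 6 extra days.
Each full week contributes 2 weekend days (Sat, Sun): 145 × 2 = 290.
The 6 extra days are Sunday, Monday, Tuesday, Wednesday, Thursday, Friday — 1 of them qualifies.
Total: 290 + 1 = 291.

291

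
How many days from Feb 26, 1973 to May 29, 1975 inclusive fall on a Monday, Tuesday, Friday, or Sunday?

Feb 26, 1973 is a Monday.
From Feb 26, 1973 to May 29, 1975 is 823 days inclusive.
823 = 7 × 117 + 4, so there are 117 full weeks plus 4 extra days.
Each full week contributes 4 days from the set (Mon, Tue, Fri, Sun): 117 × 4 = 468.
The 4 extra days are Mon, Tue, Wed, Thu — 2 of them qualify.
Total: 468 + 2 = 470.

470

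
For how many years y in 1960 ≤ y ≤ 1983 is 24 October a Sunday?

4

Day of week of October 24 in each year:
1960: Mon, 1961: Tue, 1962: Wed, 1963: Thu, 1964: Sat, 1965: Sun ✓, 1966: Mon, 1967: Tue, 1968: Thu, 1969: Fri, 1970: Sat, 1971: Sun ✓, 1972: Tue, 1973: Wed, 1974: Thu, 1975: Fri, 1976: Sun ✓, 1977: Mon, 1978: Tue, 1979: Wed, 1980: Fri, 1981: Sat, 1982: Sun ✓, 1983: Mon
Sundays: 1965, 1971, 1976, 1982.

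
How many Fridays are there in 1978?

1 January 1978 is a Sunday.
The range spans 365 days (inclusive of both endpoints).
365 = 7 × 52 + 1, so there are 52 full weeks plus 1 extra day.
Each full week contributes one Friday: 52 so far.
The 1 extra day is Sun — none qualify.
Total: 52 + 0 = 52.

52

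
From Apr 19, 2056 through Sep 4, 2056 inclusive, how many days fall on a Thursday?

Apr 19, 2056 is a Wednesday.
That's 139 days from start to end, counting both.
139 = 7 × 19 + 6, so there are 19 full weeks plus 6 extra days.
Each full week contributes one Thursday: 19 so far.
The 6 extra days are Wednesday, Thursday, Friday, Saturday, Sunday, Monday — 1 of them qualifies.
Total: 19 + 1 = 20.

20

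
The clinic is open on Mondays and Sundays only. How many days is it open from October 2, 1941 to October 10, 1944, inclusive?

316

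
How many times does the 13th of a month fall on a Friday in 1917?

2

The 13th falls on a Friday when the month's 13th has weekday Fri.
Jan 13 is Sat; Feb 13 is Tue; Mar 13 is Tue; Apr 13 is Fri ✓; May 13 is Sun; Jun 13 is Wed; Jul 13 is Fri ✓; Aug 13 is Mon; Sep 13 is Thu; Oct 13 is Sat; Nov 13 is Tue; Dec 13 is Thu.
Friday the 13ths: Apr, Jul.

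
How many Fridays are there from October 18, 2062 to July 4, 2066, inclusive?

194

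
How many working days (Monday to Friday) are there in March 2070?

21 weekdays

2070-03-01 is a Saturday.
The range spans 31 days (inclusive of both endpoints).
31 = 7 × 4 + 3, so there are 4 full weeks plus 3 extra days.
Each full week contributes 5 weekdays (Mon–Fri): 4 × 5 = 20.
The 3 extra days are Sat, Sun, Mon — 1 of them qualifies.
Total: 20 + 1 = 21.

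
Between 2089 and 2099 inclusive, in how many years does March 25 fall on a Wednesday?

2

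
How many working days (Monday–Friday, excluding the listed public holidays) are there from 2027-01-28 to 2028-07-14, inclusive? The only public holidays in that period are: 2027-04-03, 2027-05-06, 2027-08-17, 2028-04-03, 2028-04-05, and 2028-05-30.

377

2027-01-28 is a Thursday.
That's 534 days from start to end, counting both.
534 = 7 × 76 + 2, so there are 76 full weeks plus 2 extra days.
Each full week contributes 5 weekdays (Mon–Fri): 76 × 5 = 380.
The 2 extra days are Thursday, Friday — 2 of them qualify.
Total: 380 + 2 = 382.
Holidays: 2027-04-03 (Sat); 2027-05-06 (Thu); 2027-08-17 (Tue); 2028-04-03 (Mon); 2028-04-05 (Wed); 2028-05-30 (Tue).
5 of the 6 holidays fall on weekdays; the rest are weekends and were already excluded.
Business days: 382 − 5 = 377.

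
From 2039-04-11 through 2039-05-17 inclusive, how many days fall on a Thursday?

5

2039-04-11 is a Monday.
The range spans 37 days (inclusive of both endpoints).
37 = 7 × 5 + 2, so there are 5 full weeks plus 2 extra days.
Each full week contributes one Thursday: 5 so far.
The 2 extra days are Monday, Tuesday — none qualify.
Total: 5 + 0 = 5.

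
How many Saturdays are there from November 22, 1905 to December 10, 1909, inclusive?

211

November 22, 1905 is a Wednesday.
That's 1480 days from start to end, counting both.
1480 = 7 × 211 + 3, so there are 211 full weeks plus 3 extra days.
Each full week contributes one Saturday: 211 so far.
The 3 extra days are Wednesday, Thursday, Friday — none qualify.
Total: 211 + 0 = 211.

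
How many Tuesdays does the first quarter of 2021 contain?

13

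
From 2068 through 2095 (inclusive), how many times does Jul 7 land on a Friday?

4

Day of week of July 7 in each year:
2068: Sat, 2069: Sun, 2070: Mon, 2071: Tue, 2072: Thu, 2073: Fri ✓, 2074: Sat, 2075: Sun, 2076: Tue, 2077: Wed, 2078: Thu, 2079: Fri ✓, 2080: Sun, 2081: Mon, 2082: Tue, 2083: Wed, 2084: Fri ✓, 2085: Sat, 2086: Sun, 2087: Mon, 2088: Wed, 2089: Thu, 2090: Fri ✓, 2091: Sat, 2092: Mon, 2093: Tue, 2094: Wed, 2095: Thu
Fridays: 2073, 2079, 2084, 2090.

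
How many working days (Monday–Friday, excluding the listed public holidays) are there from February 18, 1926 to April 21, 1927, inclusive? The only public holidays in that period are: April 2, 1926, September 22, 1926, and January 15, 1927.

304 working days

February 18, 1926 is a Thursday.
The range spans 428 days (inclusive of both endpoints).
428 = 7 × 61 + 1, so there are 61 full weeks plus 1 extra day.
Each full week contributes 5 weekdays (Mon–Fri): 61 × 5 = 305.
The 1 extra day is Thu — 1 of them qualifies.
Total: 305 + 1 = 306.
Holidays: April 2, 1926 (Fri); September 22, 1926 (Wed); January 15, 1927 (Sat).
2 of the 3 holidays fall on weekdays; the rest are weekends and were already excluded.
Business days: 306 − 2 = 304.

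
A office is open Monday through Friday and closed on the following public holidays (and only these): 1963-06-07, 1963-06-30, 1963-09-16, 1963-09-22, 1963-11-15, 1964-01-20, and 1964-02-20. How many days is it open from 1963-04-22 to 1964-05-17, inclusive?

1963-04-22 is a Monday.
The range spans 392 days (inclusive of both endpoints).
392 = 7 × 56, so the span is exactly 56 full weeks.
Each full week contributes 5 weekdays (Mon–Fri): 56 × 5 = 280.
Total: 280.
Holidays: 1963-06-07 (Fri); 1963-06-30 (Sun); 1963-09-16 (Mon); 1963-09-22 (Sun); 1963-11-15 (Fri); 1964-01-20 (Mon); 1964-02-20 (Thu).
5 of the 7 holidays fall on weekdays; the rest are weekends and were already excluded.
Business days: 280 − 5 = 275.

275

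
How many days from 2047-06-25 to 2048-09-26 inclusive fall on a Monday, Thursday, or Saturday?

197

2047-06-25 is a Tuesday.
The range spans 460 days (inclusive of both endpoints).
460 = 7 × 65 + 5, so there are 65 full weeks plus 5 extra days.
Each full week contributes 3 days from the set (Mon, Thu, Sat): 65 × 3 = 195.
The 5 extra days are Tuesday, Wednesday, Thursday, Friday, Saturday — 2 of them qualify.
Total: 195 + 2 = 197.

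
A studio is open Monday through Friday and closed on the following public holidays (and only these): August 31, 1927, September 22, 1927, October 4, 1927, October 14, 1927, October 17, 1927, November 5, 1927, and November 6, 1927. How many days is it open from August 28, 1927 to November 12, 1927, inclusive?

August 28, 1927 is a Sunday.
The range spans 77 days (inclusive of both endpoints).
77 = 7 × 11, so the span is exactly 11 full weeks.
Each full week contributes 5 weekdays (Mon–Fri): 11 × 5 = 55.
Total: 55.
Holidays: August 31, 1927 (Wed); September 22, 1927 (Thu); October 4, 1927 (Tue); October 14, 1927 (Fri); October 17, 1927 (Mon); November 5, 1927 (Sat); November 6, 1927 (Sun).
5 of the 7 holidays fall on weekdays; the rest are weekends and were already excluded.
Business days: 55 − 5 = 50.

50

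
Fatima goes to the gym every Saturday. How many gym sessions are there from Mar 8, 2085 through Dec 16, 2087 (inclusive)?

145

Mar 8, 2085 is a Thursday.
The range spans 1014 days (inclusive of both endpoints).
1014 = 7 × 144 + 6, so there are 144 full weeks plus 6 extra days.
Each full week contributes one Saturday: 144 so far.
The 6 extra days are Thu, Fri, Sat, Sun, Mon, Tue — 1 of them qualifies.
Total: 144 + 1 = 145.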